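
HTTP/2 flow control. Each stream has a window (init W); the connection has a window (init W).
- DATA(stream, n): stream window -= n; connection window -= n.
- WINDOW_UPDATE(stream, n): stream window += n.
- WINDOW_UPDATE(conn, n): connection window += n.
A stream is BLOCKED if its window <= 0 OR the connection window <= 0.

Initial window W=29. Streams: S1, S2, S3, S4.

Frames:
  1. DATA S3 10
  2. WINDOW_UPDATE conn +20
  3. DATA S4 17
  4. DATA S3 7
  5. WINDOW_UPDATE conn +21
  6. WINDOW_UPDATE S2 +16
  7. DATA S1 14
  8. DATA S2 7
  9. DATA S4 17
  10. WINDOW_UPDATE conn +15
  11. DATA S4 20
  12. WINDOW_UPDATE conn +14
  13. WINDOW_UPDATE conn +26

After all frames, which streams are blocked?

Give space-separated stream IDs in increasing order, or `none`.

Op 1: conn=19 S1=29 S2=29 S3=19 S4=29 blocked=[]
Op 2: conn=39 S1=29 S2=29 S3=19 S4=29 blocked=[]
Op 3: conn=22 S1=29 S2=29 S3=19 S4=12 blocked=[]
Op 4: conn=15 S1=29 S2=29 S3=12 S4=12 blocked=[]
Op 5: conn=36 S1=29 S2=29 S3=12 S4=12 blocked=[]
Op 6: conn=36 S1=29 S2=45 S3=12 S4=12 blocked=[]
Op 7: conn=22 S1=15 S2=45 S3=12 S4=12 blocked=[]
Op 8: conn=15 S1=15 S2=38 S3=12 S4=12 blocked=[]
Op 9: conn=-2 S1=15 S2=38 S3=12 S4=-5 blocked=[1, 2, 3, 4]
Op 10: conn=13 S1=15 S2=38 S3=12 S4=-5 blocked=[4]
Op 11: conn=-7 S1=15 S2=38 S3=12 S4=-25 blocked=[1, 2, 3, 4]
Op 12: conn=7 S1=15 S2=38 S3=12 S4=-25 blocked=[4]
Op 13: conn=33 S1=15 S2=38 S3=12 S4=-25 blocked=[4]

Answer: S4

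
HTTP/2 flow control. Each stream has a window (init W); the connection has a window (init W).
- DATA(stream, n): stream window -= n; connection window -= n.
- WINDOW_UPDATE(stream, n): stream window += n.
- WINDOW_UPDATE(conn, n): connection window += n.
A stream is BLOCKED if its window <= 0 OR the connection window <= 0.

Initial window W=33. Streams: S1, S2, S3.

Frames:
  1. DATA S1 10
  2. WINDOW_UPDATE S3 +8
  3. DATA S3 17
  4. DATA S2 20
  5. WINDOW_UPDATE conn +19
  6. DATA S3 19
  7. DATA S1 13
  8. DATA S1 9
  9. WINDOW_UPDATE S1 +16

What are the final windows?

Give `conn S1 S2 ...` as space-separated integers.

Op 1: conn=23 S1=23 S2=33 S3=33 blocked=[]
Op 2: conn=23 S1=23 S2=33 S3=41 blocked=[]
Op 3: conn=6 S1=23 S2=33 S3=24 blocked=[]
Op 4: conn=-14 S1=23 S2=13 S3=24 blocked=[1, 2, 3]
Op 5: conn=5 S1=23 S2=13 S3=24 blocked=[]
Op 6: conn=-14 S1=23 S2=13 S3=5 blocked=[1, 2, 3]
Op 7: conn=-27 S1=10 S2=13 S3=5 blocked=[1, 2, 3]
Op 8: conn=-36 S1=1 S2=13 S3=5 blocked=[1, 2, 3]
Op 9: conn=-36 S1=17 S2=13 S3=5 blocked=[1, 2, 3]

Answer: -36 17 13 5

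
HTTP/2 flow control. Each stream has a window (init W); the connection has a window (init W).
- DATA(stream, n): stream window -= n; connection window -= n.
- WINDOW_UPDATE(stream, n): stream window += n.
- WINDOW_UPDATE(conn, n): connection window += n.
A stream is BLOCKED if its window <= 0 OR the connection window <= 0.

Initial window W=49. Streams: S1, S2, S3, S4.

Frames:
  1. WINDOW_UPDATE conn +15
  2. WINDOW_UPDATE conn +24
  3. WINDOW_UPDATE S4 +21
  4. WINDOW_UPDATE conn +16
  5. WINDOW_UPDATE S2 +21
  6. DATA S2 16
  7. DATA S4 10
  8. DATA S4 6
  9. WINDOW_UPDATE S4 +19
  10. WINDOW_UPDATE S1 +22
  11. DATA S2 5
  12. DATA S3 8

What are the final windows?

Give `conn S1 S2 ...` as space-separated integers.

Answer: 59 71 49 41 73

Derivation:
Op 1: conn=64 S1=49 S2=49 S3=49 S4=49 blocked=[]
Op 2: conn=88 S1=49 S2=49 S3=49 S4=49 blocked=[]
Op 3: conn=88 S1=49 S2=49 S3=49 S4=70 blocked=[]
Op 4: conn=104 S1=49 S2=49 S3=49 S4=70 blocked=[]
Op 5: conn=104 S1=49 S2=70 S3=49 S4=70 blocked=[]
Op 6: conn=88 S1=49 S2=54 S3=49 S4=70 blocked=[]
Op 7: conn=78 S1=49 S2=54 S3=49 S4=60 blocked=[]
Op 8: conn=72 S1=49 S2=54 S3=49 S4=54 blocked=[]
Op 9: conn=72 S1=49 S2=54 S3=49 S4=73 blocked=[]
Op 10: conn=72 S1=71 S2=54 S3=49 S4=73 blocked=[]
Op 11: conn=67 S1=71 S2=49 S3=49 S4=73 blocked=[]
Op 12: conn=59 S1=71 S2=49 S3=41 S4=73 blocked=[]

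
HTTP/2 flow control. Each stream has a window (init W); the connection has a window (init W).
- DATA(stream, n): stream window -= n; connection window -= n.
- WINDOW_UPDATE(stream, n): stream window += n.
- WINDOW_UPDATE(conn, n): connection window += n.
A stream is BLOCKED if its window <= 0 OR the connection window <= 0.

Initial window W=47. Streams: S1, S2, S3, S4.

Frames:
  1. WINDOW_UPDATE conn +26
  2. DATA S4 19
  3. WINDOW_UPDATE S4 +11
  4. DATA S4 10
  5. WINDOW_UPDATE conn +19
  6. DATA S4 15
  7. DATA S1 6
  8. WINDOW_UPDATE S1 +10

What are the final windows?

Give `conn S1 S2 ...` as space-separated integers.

Answer: 42 51 47 47 14

Derivation:
Op 1: conn=73 S1=47 S2=47 S3=47 S4=47 blocked=[]
Op 2: conn=54 S1=47 S2=47 S3=47 S4=28 blocked=[]
Op 3: conn=54 S1=47 S2=47 S3=47 S4=39 blocked=[]
Op 4: conn=44 S1=47 S2=47 S3=47 S4=29 blocked=[]
Op 5: conn=63 S1=47 S2=47 S3=47 S4=29 blocked=[]
Op 6: conn=48 S1=47 S2=47 S3=47 S4=14 blocked=[]
Op 7: conn=42 S1=41 S2=47 S3=47 S4=14 blocked=[]
Op 8: conn=42 S1=51 S2=47 S3=47 S4=14 blocked=[]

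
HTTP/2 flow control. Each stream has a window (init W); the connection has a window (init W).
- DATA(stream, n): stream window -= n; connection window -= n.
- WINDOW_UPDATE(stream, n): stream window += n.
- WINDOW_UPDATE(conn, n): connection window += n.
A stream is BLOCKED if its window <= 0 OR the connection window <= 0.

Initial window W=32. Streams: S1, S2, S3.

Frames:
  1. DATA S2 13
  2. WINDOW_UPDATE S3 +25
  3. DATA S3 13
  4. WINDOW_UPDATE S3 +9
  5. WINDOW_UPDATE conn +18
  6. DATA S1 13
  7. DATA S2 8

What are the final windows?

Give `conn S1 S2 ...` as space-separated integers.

Op 1: conn=19 S1=32 S2=19 S3=32 blocked=[]
Op 2: conn=19 S1=32 S2=19 S3=57 blocked=[]
Op 3: conn=6 S1=32 S2=19 S3=44 blocked=[]
Op 4: conn=6 S1=32 S2=19 S3=53 blocked=[]
Op 5: conn=24 S1=32 S2=19 S3=53 blocked=[]
Op 6: conn=11 S1=19 S2=19 S3=53 blocked=[]
Op 7: conn=3 S1=19 S2=11 S3=53 blocked=[]

Answer: 3 19 11 53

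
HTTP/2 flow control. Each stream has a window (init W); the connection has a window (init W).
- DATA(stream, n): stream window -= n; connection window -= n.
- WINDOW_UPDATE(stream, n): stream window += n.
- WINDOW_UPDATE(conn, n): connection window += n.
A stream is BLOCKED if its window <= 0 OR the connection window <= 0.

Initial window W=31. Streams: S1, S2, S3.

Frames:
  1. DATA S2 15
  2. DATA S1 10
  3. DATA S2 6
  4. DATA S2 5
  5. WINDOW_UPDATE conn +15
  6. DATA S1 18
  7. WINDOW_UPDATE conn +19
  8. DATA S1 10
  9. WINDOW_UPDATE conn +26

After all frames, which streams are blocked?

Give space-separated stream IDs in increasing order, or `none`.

Op 1: conn=16 S1=31 S2=16 S3=31 blocked=[]
Op 2: conn=6 S1=21 S2=16 S3=31 blocked=[]
Op 3: conn=0 S1=21 S2=10 S3=31 blocked=[1, 2, 3]
Op 4: conn=-5 S1=21 S2=5 S3=31 blocked=[1, 2, 3]
Op 5: conn=10 S1=21 S2=5 S3=31 blocked=[]
Op 6: conn=-8 S1=3 S2=5 S3=31 blocked=[1, 2, 3]
Op 7: conn=11 S1=3 S2=5 S3=31 blocked=[]
Op 8: conn=1 S1=-7 S2=5 S3=31 blocked=[1]
Op 9: conn=27 S1=-7 S2=5 S3=31 blocked=[1]

Answer: S1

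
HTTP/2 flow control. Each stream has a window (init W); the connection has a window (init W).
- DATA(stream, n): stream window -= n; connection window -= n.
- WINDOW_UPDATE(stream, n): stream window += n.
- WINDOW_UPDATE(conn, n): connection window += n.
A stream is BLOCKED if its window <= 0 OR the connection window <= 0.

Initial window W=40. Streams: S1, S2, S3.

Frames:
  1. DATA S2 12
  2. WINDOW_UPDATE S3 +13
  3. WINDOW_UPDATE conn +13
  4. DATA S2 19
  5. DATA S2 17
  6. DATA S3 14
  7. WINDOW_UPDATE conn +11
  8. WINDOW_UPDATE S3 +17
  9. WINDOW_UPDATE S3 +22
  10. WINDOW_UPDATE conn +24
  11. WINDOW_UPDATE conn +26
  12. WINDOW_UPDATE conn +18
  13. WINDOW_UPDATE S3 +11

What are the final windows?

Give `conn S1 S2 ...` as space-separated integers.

Op 1: conn=28 S1=40 S2=28 S3=40 blocked=[]
Op 2: conn=28 S1=40 S2=28 S3=53 blocked=[]
Op 3: conn=41 S1=40 S2=28 S3=53 blocked=[]
Op 4: conn=22 S1=40 S2=9 S3=53 blocked=[]
Op 5: conn=5 S1=40 S2=-8 S3=53 blocked=[2]
Op 6: conn=-9 S1=40 S2=-8 S3=39 blocked=[1, 2, 3]
Op 7: conn=2 S1=40 S2=-8 S3=39 blocked=[2]
Op 8: conn=2 S1=40 S2=-8 S3=56 blocked=[2]
Op 9: conn=2 S1=40 S2=-8 S3=78 blocked=[2]
Op 10: conn=26 S1=40 S2=-8 S3=78 blocked=[2]
Op 11: conn=52 S1=40 S2=-8 S3=78 blocked=[2]
Op 12: conn=70 S1=40 S2=-8 S3=78 blocked=[2]
Op 13: conn=70 S1=40 S2=-8 S3=89 blocked=[2]

Answer: 70 40 -8 89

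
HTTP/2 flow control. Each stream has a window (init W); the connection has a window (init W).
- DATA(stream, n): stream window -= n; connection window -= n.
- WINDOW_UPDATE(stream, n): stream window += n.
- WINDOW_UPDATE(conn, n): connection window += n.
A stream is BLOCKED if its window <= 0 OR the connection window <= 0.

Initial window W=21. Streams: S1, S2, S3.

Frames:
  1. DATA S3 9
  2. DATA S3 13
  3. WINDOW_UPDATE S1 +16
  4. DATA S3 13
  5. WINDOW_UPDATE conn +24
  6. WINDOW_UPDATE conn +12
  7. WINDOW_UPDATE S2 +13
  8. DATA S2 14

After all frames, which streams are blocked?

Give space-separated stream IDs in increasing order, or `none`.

Op 1: conn=12 S1=21 S2=21 S3=12 blocked=[]
Op 2: conn=-1 S1=21 S2=21 S3=-1 blocked=[1, 2, 3]
Op 3: conn=-1 S1=37 S2=21 S3=-1 blocked=[1, 2, 3]
Op 4: conn=-14 S1=37 S2=21 S3=-14 blocked=[1, 2, 3]
Op 5: conn=10 S1=37 S2=21 S3=-14 blocked=[3]
Op 6: conn=22 S1=37 S2=21 S3=-14 blocked=[3]
Op 7: conn=22 S1=37 S2=34 S3=-14 blocked=[3]
Op 8: conn=8 S1=37 S2=20 S3=-14 blocked=[3]

Answer: S3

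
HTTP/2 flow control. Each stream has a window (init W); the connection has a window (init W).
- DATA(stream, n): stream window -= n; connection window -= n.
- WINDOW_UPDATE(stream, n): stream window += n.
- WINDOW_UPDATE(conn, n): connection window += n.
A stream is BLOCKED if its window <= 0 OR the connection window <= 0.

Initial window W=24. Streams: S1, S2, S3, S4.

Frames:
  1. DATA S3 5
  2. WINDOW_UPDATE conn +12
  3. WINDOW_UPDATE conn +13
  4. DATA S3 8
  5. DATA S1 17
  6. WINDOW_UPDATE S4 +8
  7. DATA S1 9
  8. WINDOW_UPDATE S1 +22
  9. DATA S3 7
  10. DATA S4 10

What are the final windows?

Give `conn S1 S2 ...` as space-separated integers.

Op 1: conn=19 S1=24 S2=24 S3=19 S4=24 blocked=[]
Op 2: conn=31 S1=24 S2=24 S3=19 S4=24 blocked=[]
Op 3: conn=44 S1=24 S2=24 S3=19 S4=24 blocked=[]
Op 4: conn=36 S1=24 S2=24 S3=11 S4=24 blocked=[]
Op 5: conn=19 S1=7 S2=24 S3=11 S4=24 blocked=[]
Op 6: conn=19 S1=7 S2=24 S3=11 S4=32 blocked=[]
Op 7: conn=10 S1=-2 S2=24 S3=11 S4=32 blocked=[1]
Op 8: conn=10 S1=20 S2=24 S3=11 S4=32 blocked=[]
Op 9: conn=3 S1=20 S2=24 S3=4 S4=32 blocked=[]
Op 10: conn=-7 S1=20 S2=24 S3=4 S4=22 blocked=[1, 2, 3, 4]

Answer: -7 20 24 4 22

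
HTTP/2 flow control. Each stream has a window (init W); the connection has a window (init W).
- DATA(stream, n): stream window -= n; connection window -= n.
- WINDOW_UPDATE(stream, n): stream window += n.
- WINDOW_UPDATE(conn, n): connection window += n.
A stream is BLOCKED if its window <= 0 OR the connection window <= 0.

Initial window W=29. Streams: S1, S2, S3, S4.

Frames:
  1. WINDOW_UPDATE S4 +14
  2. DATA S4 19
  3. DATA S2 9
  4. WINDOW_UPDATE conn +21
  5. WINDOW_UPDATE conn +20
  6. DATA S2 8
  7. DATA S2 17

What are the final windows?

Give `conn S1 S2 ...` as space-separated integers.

Op 1: conn=29 S1=29 S2=29 S3=29 S4=43 blocked=[]
Op 2: conn=10 S1=29 S2=29 S3=29 S4=24 blocked=[]
Op 3: conn=1 S1=29 S2=20 S3=29 S4=24 blocked=[]
Op 4: conn=22 S1=29 S2=20 S3=29 S4=24 blocked=[]
Op 5: conn=42 S1=29 S2=20 S3=29 S4=24 blocked=[]
Op 6: conn=34 S1=29 S2=12 S3=29 S4=24 blocked=[]
Op 7: conn=17 S1=29 S2=-5 S3=29 S4=24 blocked=[2]

Answer: 17 29 -5 29 24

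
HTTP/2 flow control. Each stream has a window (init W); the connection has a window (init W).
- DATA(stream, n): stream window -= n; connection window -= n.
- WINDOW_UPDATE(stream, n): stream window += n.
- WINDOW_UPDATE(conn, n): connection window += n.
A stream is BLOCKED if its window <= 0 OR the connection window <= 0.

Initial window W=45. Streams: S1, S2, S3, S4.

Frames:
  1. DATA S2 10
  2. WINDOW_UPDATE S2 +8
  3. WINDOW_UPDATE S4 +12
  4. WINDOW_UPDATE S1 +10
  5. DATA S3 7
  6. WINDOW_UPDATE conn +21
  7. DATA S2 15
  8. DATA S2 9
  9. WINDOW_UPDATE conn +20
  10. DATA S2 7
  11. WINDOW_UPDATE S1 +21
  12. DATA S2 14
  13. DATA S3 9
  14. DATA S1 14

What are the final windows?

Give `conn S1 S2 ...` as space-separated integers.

Op 1: conn=35 S1=45 S2=35 S3=45 S4=45 blocked=[]
Op 2: conn=35 S1=45 S2=43 S3=45 S4=45 blocked=[]
Op 3: conn=35 S1=45 S2=43 S3=45 S4=57 blocked=[]
Op 4: conn=35 S1=55 S2=43 S3=45 S4=57 blocked=[]
Op 5: conn=28 S1=55 S2=43 S3=38 S4=57 blocked=[]
Op 6: conn=49 S1=55 S2=43 S3=38 S4=57 blocked=[]
Op 7: conn=34 S1=55 S2=28 S3=38 S4=57 blocked=[]
Op 8: conn=25 S1=55 S2=19 S3=38 S4=57 blocked=[]
Op 9: conn=45 S1=55 S2=19 S3=38 S4=57 blocked=[]
Op 10: conn=38 S1=55 S2=12 S3=38 S4=57 blocked=[]
Op 11: conn=38 S1=76 S2=12 S3=38 S4=57 blocked=[]
Op 12: conn=24 S1=76 S2=-2 S3=38 S4=57 blocked=[2]
Op 13: conn=15 S1=76 S2=-2 S3=29 S4=57 blocked=[2]
Op 14: conn=1 S1=62 S2=-2 S3=29 S4=57 blocked=[2]

Answer: 1 62 -2 29 57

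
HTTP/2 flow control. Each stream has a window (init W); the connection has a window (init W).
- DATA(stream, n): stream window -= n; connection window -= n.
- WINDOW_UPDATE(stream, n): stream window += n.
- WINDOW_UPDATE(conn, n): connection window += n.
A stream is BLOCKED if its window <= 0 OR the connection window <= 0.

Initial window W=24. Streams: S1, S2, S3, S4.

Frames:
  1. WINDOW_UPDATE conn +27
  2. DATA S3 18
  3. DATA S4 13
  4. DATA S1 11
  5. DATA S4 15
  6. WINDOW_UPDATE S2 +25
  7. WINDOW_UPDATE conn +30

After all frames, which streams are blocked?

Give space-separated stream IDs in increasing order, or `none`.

Answer: S4

Derivation:
Op 1: conn=51 S1=24 S2=24 S3=24 S4=24 blocked=[]
Op 2: conn=33 S1=24 S2=24 S3=6 S4=24 blocked=[]
Op 3: conn=20 S1=24 S2=24 S3=6 S4=11 blocked=[]
Op 4: conn=9 S1=13 S2=24 S3=6 S4=11 blocked=[]
Op 5: conn=-6 S1=13 S2=24 S3=6 S4=-4 blocked=[1, 2, 3, 4]
Op 6: conn=-6 S1=13 S2=49 S3=6 S4=-4 blocked=[1, 2, 3, 4]
Op 7: conn=24 S1=13 S2=49 S3=6 S4=-4 blocked=[4]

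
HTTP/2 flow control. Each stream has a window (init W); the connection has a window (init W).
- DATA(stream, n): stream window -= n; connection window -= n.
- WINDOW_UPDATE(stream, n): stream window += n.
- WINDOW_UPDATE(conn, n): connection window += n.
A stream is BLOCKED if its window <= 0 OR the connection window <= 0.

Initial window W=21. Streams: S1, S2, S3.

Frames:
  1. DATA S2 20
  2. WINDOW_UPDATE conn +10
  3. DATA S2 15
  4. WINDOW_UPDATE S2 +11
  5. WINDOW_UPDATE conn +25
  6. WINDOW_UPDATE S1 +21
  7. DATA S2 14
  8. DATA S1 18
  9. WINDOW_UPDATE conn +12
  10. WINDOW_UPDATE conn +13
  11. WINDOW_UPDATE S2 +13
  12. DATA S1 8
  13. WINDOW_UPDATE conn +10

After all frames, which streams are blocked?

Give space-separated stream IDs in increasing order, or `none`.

Answer: S2

Derivation:
Op 1: conn=1 S1=21 S2=1 S3=21 blocked=[]
Op 2: conn=11 S1=21 S2=1 S3=21 blocked=[]
Op 3: conn=-4 S1=21 S2=-14 S3=21 blocked=[1, 2, 3]
Op 4: conn=-4 S1=21 S2=-3 S3=21 blocked=[1, 2, 3]
Op 5: conn=21 S1=21 S2=-3 S3=21 blocked=[2]
Op 6: conn=21 S1=42 S2=-3 S3=21 blocked=[2]
Op 7: conn=7 S1=42 S2=-17 S3=21 blocked=[2]
Op 8: conn=-11 S1=24 S2=-17 S3=21 blocked=[1, 2, 3]
Op 9: conn=1 S1=24 S2=-17 S3=21 blocked=[2]
Op 10: conn=14 S1=24 S2=-17 S3=21 blocked=[2]
Op 11: conn=14 S1=24 S2=-4 S3=21 blocked=[2]
Op 12: conn=6 S1=16 S2=-4 S3=21 blocked=[2]
Op 13: conn=16 S1=16 S2=-4 S3=21 blocked=[2]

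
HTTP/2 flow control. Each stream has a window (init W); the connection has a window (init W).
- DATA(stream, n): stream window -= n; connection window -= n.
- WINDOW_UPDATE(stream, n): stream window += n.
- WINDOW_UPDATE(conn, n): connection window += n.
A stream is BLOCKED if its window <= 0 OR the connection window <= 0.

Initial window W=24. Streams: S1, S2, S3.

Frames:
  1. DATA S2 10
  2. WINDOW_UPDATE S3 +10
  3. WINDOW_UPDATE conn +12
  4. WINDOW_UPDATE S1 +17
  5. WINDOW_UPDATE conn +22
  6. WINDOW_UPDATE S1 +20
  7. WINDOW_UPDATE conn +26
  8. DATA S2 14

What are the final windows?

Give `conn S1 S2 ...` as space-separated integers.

Op 1: conn=14 S1=24 S2=14 S3=24 blocked=[]
Op 2: conn=14 S1=24 S2=14 S3=34 blocked=[]
Op 3: conn=26 S1=24 S2=14 S3=34 blocked=[]
Op 4: conn=26 S1=41 S2=14 S3=34 blocked=[]
Op 5: conn=48 S1=41 S2=14 S3=34 blocked=[]
Op 6: conn=48 S1=61 S2=14 S3=34 blocked=[]
Op 7: conn=74 S1=61 S2=14 S3=34 blocked=[]
Op 8: conn=60 S1=61 S2=0 S3=34 blocked=[2]

Answer: 60 61 0 34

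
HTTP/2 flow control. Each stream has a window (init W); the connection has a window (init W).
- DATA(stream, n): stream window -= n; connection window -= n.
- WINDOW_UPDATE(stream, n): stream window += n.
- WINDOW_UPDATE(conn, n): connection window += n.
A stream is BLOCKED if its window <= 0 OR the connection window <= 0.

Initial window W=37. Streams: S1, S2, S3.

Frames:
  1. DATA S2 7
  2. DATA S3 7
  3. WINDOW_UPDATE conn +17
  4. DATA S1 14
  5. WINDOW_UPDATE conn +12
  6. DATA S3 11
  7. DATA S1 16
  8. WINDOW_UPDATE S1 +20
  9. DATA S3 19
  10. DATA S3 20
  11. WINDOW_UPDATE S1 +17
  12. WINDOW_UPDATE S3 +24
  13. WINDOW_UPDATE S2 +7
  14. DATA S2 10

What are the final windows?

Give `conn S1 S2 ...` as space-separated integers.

Op 1: conn=30 S1=37 S2=30 S3=37 blocked=[]
Op 2: conn=23 S1=37 S2=30 S3=30 blocked=[]
Op 3: conn=40 S1=37 S2=30 S3=30 blocked=[]
Op 4: conn=26 S1=23 S2=30 S3=30 blocked=[]
Op 5: conn=38 S1=23 S2=30 S3=30 blocked=[]
Op 6: conn=27 S1=23 S2=30 S3=19 blocked=[]
Op 7: conn=11 S1=7 S2=30 S3=19 blocked=[]
Op 8: conn=11 S1=27 S2=30 S3=19 blocked=[]
Op 9: conn=-8 S1=27 S2=30 S3=0 blocked=[1, 2, 3]
Op 10: conn=-28 S1=27 S2=30 S3=-20 blocked=[1, 2, 3]
Op 11: conn=-28 S1=44 S2=30 S3=-20 blocked=[1, 2, 3]
Op 12: conn=-28 S1=44 S2=30 S3=4 blocked=[1, 2, 3]
Op 13: conn=-28 S1=44 S2=37 S3=4 blocked=[1, 2, 3]
Op 14: conn=-38 S1=44 S2=27 S3=4 blocked=[1, 2, 3]

Answer: -38 44 27 4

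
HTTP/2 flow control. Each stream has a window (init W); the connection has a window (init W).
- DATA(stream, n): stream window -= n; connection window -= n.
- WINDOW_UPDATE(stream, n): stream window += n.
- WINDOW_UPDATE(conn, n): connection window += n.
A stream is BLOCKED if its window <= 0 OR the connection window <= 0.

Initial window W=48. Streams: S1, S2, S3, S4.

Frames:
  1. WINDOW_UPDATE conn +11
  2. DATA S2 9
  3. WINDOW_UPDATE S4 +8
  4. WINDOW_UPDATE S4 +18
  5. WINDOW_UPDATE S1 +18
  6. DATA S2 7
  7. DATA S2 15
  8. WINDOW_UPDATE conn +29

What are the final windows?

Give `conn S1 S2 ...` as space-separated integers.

Op 1: conn=59 S1=48 S2=48 S3=48 S4=48 blocked=[]
Op 2: conn=50 S1=48 S2=39 S3=48 S4=48 blocked=[]
Op 3: conn=50 S1=48 S2=39 S3=48 S4=56 blocked=[]
Op 4: conn=50 S1=48 S2=39 S3=48 S4=74 blocked=[]
Op 5: conn=50 S1=66 S2=39 S3=48 S4=74 blocked=[]
Op 6: conn=43 S1=66 S2=32 S3=48 S4=74 blocked=[]
Op 7: conn=28 S1=66 S2=17 S3=48 S4=74 blocked=[]
Op 8: conn=57 S1=66 S2=17 S3=48 S4=74 blocked=[]

Answer: 57 66 17 48 74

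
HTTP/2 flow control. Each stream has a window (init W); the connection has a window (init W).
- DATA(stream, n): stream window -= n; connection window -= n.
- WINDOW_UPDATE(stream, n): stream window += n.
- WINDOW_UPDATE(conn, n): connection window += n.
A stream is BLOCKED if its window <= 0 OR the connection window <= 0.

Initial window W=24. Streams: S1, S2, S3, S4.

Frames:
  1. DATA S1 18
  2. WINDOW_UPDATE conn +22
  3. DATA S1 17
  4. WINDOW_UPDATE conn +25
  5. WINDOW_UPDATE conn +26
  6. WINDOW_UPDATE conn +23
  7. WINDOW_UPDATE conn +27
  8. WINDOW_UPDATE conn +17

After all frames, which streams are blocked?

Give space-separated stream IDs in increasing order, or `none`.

Answer: S1

Derivation:
Op 1: conn=6 S1=6 S2=24 S3=24 S4=24 blocked=[]
Op 2: conn=28 S1=6 S2=24 S3=24 S4=24 blocked=[]
Op 3: conn=11 S1=-11 S2=24 S3=24 S4=24 blocked=[1]
Op 4: conn=36 S1=-11 S2=24 S3=24 S4=24 blocked=[1]
Op 5: conn=62 S1=-11 S2=24 S3=24 S4=24 blocked=[1]
Op 6: conn=85 S1=-11 S2=24 S3=24 S4=24 blocked=[1]
Op 7: conn=112 S1=-11 S2=24 S3=24 S4=24 blocked=[1]
Op 8: conn=129 S1=-11 S2=24 S3=24 S4=24 blocked=[1]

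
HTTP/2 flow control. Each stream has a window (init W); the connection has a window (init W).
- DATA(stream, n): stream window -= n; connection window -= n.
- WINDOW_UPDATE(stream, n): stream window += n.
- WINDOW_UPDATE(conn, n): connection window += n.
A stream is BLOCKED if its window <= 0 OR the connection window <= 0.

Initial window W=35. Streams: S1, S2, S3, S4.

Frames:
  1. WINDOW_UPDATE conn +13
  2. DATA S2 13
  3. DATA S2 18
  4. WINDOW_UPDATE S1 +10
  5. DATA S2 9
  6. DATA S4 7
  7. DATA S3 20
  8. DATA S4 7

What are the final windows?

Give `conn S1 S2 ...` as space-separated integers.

Op 1: conn=48 S1=35 S2=35 S3=35 S4=35 blocked=[]
Op 2: conn=35 S1=35 S2=22 S3=35 S4=35 blocked=[]
Op 3: conn=17 S1=35 S2=4 S3=35 S4=35 blocked=[]
Op 4: conn=17 S1=45 S2=4 S3=35 S4=35 blocked=[]
Op 5: conn=8 S1=45 S2=-5 S3=35 S4=35 blocked=[2]
Op 6: conn=1 S1=45 S2=-5 S3=35 S4=28 blocked=[2]
Op 7: conn=-19 S1=45 S2=-5 S3=15 S4=28 blocked=[1, 2, 3, 4]
Op 8: conn=-26 S1=45 S2=-5 S3=15 S4=21 blocked=[1, 2, 3, 4]

Answer: -26 45 -5 15 21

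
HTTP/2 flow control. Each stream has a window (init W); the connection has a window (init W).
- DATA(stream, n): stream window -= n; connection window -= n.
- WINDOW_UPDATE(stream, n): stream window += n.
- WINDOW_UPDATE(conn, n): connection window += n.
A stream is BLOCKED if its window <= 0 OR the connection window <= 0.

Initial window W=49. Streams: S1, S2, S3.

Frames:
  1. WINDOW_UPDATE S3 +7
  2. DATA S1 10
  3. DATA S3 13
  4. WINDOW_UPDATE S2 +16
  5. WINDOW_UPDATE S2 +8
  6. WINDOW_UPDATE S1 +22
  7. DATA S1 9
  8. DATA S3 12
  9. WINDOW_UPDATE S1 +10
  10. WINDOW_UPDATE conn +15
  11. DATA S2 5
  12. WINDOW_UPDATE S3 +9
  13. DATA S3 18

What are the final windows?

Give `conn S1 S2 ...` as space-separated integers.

Op 1: conn=49 S1=49 S2=49 S3=56 blocked=[]
Op 2: conn=39 S1=39 S2=49 S3=56 blocked=[]
Op 3: conn=26 S1=39 S2=49 S3=43 blocked=[]
Op 4: conn=26 S1=39 S2=65 S3=43 blocked=[]
Op 5: conn=26 S1=39 S2=73 S3=43 blocked=[]
Op 6: conn=26 S1=61 S2=73 S3=43 blocked=[]
Op 7: conn=17 S1=52 S2=73 S3=43 blocked=[]
Op 8: conn=5 S1=52 S2=73 S3=31 blocked=[]
Op 9: conn=5 S1=62 S2=73 S3=31 blocked=[]
Op 10: conn=20 S1=62 S2=73 S3=31 blocked=[]
Op 11: conn=15 S1=62 S2=68 S3=31 blocked=[]
Op 12: conn=15 S1=62 S2=68 S3=40 blocked=[]
Op 13: conn=-3 S1=62 S2=68 S3=22 blocked=[1, 2, 3]

Answer: -3 62 68 22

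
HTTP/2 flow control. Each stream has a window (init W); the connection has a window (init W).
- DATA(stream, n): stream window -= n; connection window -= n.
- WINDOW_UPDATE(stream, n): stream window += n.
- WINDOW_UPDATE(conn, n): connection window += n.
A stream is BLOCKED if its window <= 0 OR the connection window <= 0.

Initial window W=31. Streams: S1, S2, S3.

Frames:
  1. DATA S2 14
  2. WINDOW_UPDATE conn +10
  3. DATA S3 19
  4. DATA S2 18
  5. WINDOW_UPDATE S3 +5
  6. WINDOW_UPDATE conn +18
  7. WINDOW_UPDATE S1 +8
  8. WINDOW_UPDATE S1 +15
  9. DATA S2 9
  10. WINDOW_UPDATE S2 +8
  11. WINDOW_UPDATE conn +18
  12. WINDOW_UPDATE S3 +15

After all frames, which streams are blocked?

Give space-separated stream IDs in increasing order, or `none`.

Op 1: conn=17 S1=31 S2=17 S3=31 blocked=[]
Op 2: conn=27 S1=31 S2=17 S3=31 blocked=[]
Op 3: conn=8 S1=31 S2=17 S3=12 blocked=[]
Op 4: conn=-10 S1=31 S2=-1 S3=12 blocked=[1, 2, 3]
Op 5: conn=-10 S1=31 S2=-1 S3=17 blocked=[1, 2, 3]
Op 6: conn=8 S1=31 S2=-1 S3=17 blocked=[2]
Op 7: conn=8 S1=39 S2=-1 S3=17 blocked=[2]
Op 8: conn=8 S1=54 S2=-1 S3=17 blocked=[2]
Op 9: conn=-1 S1=54 S2=-10 S3=17 blocked=[1, 2, 3]
Op 10: conn=-1 S1=54 S2=-2 S3=17 blocked=[1, 2, 3]
Op 11: conn=17 S1=54 S2=-2 S3=17 blocked=[2]
Op 12: conn=17 S1=54 S2=-2 S3=32 blocked=[2]

Answer: S2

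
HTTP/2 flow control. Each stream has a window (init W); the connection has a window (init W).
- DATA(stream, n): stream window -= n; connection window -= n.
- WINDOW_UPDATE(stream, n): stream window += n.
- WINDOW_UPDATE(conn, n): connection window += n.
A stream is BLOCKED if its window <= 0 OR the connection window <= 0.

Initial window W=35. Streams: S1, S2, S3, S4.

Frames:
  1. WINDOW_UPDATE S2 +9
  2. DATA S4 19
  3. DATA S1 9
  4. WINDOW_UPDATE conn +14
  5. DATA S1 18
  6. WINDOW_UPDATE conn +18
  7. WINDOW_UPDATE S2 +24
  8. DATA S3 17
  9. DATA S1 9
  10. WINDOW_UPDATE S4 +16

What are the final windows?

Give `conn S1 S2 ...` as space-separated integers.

Op 1: conn=35 S1=35 S2=44 S3=35 S4=35 blocked=[]
Op 2: conn=16 S1=35 S2=44 S3=35 S4=16 blocked=[]
Op 3: conn=7 S1=26 S2=44 S3=35 S4=16 blocked=[]
Op 4: conn=21 S1=26 S2=44 S3=35 S4=16 blocked=[]
Op 5: conn=3 S1=8 S2=44 S3=35 S4=16 blocked=[]
Op 6: conn=21 S1=8 S2=44 S3=35 S4=16 blocked=[]
Op 7: conn=21 S1=8 S2=68 S3=35 S4=16 blocked=[]
Op 8: conn=4 S1=8 S2=68 S3=18 S4=16 blocked=[]
Op 9: conn=-5 S1=-1 S2=68 S3=18 S4=16 blocked=[1, 2, 3, 4]
Op 10: conn=-5 S1=-1 S2=68 S3=18 S4=32 blocked=[1, 2, 3, 4]

Answer: -5 -1 68 18 32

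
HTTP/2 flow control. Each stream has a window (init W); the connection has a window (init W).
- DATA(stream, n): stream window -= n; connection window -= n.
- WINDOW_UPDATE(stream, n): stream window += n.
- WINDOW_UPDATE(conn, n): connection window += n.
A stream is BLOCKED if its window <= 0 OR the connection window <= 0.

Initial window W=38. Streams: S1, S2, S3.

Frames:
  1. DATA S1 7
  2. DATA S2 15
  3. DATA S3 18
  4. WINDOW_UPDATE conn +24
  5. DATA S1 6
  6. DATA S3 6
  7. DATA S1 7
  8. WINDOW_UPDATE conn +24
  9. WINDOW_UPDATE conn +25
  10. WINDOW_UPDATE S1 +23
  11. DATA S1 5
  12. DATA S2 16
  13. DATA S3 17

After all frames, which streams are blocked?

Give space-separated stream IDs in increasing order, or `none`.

Answer: S3

Derivation:
Op 1: conn=31 S1=31 S2=38 S3=38 blocked=[]
Op 2: conn=16 S1=31 S2=23 S3=38 blocked=[]
Op 3: conn=-2 S1=31 S2=23 S3=20 blocked=[1, 2, 3]
Op 4: conn=22 S1=31 S2=23 S3=20 blocked=[]
Op 5: conn=16 S1=25 S2=23 S3=20 blocked=[]
Op 6: conn=10 S1=25 S2=23 S3=14 blocked=[]
Op 7: conn=3 S1=18 S2=23 S3=14 blocked=[]
Op 8: conn=27 S1=18 S2=23 S3=14 blocked=[]
Op 9: conn=52 S1=18 S2=23 S3=14 blocked=[]
Op 10: conn=52 S1=41 S2=23 S3=14 blocked=[]
Op 11: conn=47 S1=36 S2=23 S3=14 blocked=[]
Op 12: conn=31 S1=36 S2=7 S3=14 blocked=[]
Op 13: conn=14 S1=36 S2=7 S3=-3 blocked=[3]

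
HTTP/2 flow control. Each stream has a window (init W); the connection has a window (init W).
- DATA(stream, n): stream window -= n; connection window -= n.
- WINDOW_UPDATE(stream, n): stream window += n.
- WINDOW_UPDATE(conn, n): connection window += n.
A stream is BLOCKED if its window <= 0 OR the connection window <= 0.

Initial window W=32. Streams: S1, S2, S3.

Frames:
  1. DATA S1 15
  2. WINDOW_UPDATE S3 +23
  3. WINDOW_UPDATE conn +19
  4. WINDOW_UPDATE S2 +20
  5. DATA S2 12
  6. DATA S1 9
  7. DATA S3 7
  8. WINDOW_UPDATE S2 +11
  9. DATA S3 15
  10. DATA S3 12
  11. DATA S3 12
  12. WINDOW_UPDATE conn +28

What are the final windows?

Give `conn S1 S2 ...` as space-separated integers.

Answer: -3 8 51 9

Derivation:
Op 1: conn=17 S1=17 S2=32 S3=32 blocked=[]
Op 2: conn=17 S1=17 S2=32 S3=55 blocked=[]
Op 3: conn=36 S1=17 S2=32 S3=55 blocked=[]
Op 4: conn=36 S1=17 S2=52 S3=55 blocked=[]
Op 5: conn=24 S1=17 S2=40 S3=55 blocked=[]
Op 6: conn=15 S1=8 S2=40 S3=55 blocked=[]
Op 7: conn=8 S1=8 S2=40 S3=48 blocked=[]
Op 8: conn=8 S1=8 S2=51 S3=48 blocked=[]
Op 9: conn=-7 S1=8 S2=51 S3=33 blocked=[1, 2, 3]
Op 10: conn=-19 S1=8 S2=51 S3=21 blocked=[1, 2, 3]
Op 11: conn=-31 S1=8 S2=51 S3=9 blocked=[1, 2, 3]
Op 12: conn=-3 S1=8 S2=51 S3=9 blocked=[1, 2, 3]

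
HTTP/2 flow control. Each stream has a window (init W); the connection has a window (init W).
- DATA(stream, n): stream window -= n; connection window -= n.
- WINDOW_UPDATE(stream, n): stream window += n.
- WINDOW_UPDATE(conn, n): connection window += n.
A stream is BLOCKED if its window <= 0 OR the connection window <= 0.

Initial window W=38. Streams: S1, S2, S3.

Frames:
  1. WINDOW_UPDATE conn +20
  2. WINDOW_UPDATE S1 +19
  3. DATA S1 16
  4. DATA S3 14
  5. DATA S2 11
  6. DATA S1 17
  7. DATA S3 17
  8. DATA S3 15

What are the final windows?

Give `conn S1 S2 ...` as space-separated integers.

Answer: -32 24 27 -8

Derivation:
Op 1: conn=58 S1=38 S2=38 S3=38 blocked=[]
Op 2: conn=58 S1=57 S2=38 S3=38 blocked=[]
Op 3: conn=42 S1=41 S2=38 S3=38 blocked=[]
Op 4: conn=28 S1=41 S2=38 S3=24 blocked=[]
Op 5: conn=17 S1=41 S2=27 S3=24 blocked=[]
Op 6: conn=0 S1=24 S2=27 S3=24 blocked=[1, 2, 3]
Op 7: conn=-17 S1=24 S2=27 S3=7 blocked=[1, 2, 3]
Op 8: conn=-32 S1=24 S2=27 S3=-8 blocked=[1, 2, 3]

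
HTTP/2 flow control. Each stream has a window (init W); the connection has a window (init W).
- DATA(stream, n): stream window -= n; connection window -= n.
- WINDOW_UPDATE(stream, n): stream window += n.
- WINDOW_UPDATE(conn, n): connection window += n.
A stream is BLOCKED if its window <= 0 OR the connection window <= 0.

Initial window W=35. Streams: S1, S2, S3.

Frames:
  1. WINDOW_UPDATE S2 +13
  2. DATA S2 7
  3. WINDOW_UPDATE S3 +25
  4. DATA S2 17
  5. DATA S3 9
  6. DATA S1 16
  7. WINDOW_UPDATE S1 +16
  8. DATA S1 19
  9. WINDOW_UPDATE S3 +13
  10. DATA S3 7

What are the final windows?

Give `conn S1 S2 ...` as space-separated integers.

Answer: -40 16 24 57

Derivation:
Op 1: conn=35 S1=35 S2=48 S3=35 blocked=[]
Op 2: conn=28 S1=35 S2=41 S3=35 blocked=[]
Op 3: conn=28 S1=35 S2=41 S3=60 blocked=[]
Op 4: conn=11 S1=35 S2=24 S3=60 blocked=[]
Op 5: conn=2 S1=35 S2=24 S3=51 blocked=[]
Op 6: conn=-14 S1=19 S2=24 S3=51 blocked=[1, 2, 3]
Op 7: conn=-14 S1=35 S2=24 S3=51 blocked=[1, 2, 3]
Op 8: conn=-33 S1=16 S2=24 S3=51 blocked=[1, 2, 3]
Op 9: conn=-33 S1=16 S2=24 S3=64 blocked=[1, 2, 3]
Op 10: conn=-40 S1=16 S2=24 S3=57 blocked=[1, 2, 3]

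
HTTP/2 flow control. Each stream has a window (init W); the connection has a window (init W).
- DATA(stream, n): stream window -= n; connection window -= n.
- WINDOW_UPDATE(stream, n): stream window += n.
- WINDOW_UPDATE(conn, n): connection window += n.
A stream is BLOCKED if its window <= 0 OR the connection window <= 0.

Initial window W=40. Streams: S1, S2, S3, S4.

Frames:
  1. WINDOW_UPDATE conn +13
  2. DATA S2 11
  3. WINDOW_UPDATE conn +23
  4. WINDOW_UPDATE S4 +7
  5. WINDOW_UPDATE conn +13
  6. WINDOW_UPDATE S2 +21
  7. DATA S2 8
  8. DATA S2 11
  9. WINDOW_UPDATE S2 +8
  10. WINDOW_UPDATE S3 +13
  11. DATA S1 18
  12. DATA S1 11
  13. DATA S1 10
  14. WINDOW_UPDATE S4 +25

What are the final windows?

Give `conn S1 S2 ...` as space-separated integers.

Answer: 20 1 39 53 72

Derivation:
Op 1: conn=53 S1=40 S2=40 S3=40 S4=40 blocked=[]
Op 2: conn=42 S1=40 S2=29 S3=40 S4=40 blocked=[]
Op 3: conn=65 S1=40 S2=29 S3=40 S4=40 blocked=[]
Op 4: conn=65 S1=40 S2=29 S3=40 S4=47 blocked=[]
Op 5: conn=78 S1=40 S2=29 S3=40 S4=47 blocked=[]
Op 6: conn=78 S1=40 S2=50 S3=40 S4=47 blocked=[]
Op 7: conn=70 S1=40 S2=42 S3=40 S4=47 blocked=[]
Op 8: conn=59 S1=40 S2=31 S3=40 S4=47 blocked=[]
Op 9: conn=59 S1=40 S2=39 S3=40 S4=47 blocked=[]
Op 10: conn=59 S1=40 S2=39 S3=53 S4=47 blocked=[]
Op 11: conn=41 S1=22 S2=39 S3=53 S4=47 blocked=[]
Op 12: conn=30 S1=11 S2=39 S3=53 S4=47 blocked=[]
Op 13: conn=20 S1=1 S2=39 S3=53 S4=47 blocked=[]
Op 14: conn=20 S1=1 S2=39 S3=53 S4=72 blocked=[]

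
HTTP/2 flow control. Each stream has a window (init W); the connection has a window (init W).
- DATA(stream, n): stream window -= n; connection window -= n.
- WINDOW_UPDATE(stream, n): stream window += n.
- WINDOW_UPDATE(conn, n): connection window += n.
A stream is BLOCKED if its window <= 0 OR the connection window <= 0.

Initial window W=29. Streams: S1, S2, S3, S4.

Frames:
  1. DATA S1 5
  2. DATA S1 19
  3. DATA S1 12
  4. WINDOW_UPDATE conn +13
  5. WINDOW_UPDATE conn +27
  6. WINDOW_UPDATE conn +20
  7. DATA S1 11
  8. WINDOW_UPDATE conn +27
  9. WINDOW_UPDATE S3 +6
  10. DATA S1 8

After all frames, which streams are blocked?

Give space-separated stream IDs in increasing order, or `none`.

Op 1: conn=24 S1=24 S2=29 S3=29 S4=29 blocked=[]
Op 2: conn=5 S1=5 S2=29 S3=29 S4=29 blocked=[]
Op 3: conn=-7 S1=-7 S2=29 S3=29 S4=29 blocked=[1, 2, 3, 4]
Op 4: conn=6 S1=-7 S2=29 S3=29 S4=29 blocked=[1]
Op 5: conn=33 S1=-7 S2=29 S3=29 S4=29 blocked=[1]
Op 6: conn=53 S1=-7 S2=29 S3=29 S4=29 blocked=[1]
Op 7: conn=42 S1=-18 S2=29 S3=29 S4=29 blocked=[1]
Op 8: conn=69 S1=-18 S2=29 S3=29 S4=29 blocked=[1]
Op 9: conn=69 S1=-18 S2=29 S3=35 S4=29 blocked=[1]
Op 10: conn=61 S1=-26 S2=29 S3=35 S4=29 blocked=[1]

Answer: S1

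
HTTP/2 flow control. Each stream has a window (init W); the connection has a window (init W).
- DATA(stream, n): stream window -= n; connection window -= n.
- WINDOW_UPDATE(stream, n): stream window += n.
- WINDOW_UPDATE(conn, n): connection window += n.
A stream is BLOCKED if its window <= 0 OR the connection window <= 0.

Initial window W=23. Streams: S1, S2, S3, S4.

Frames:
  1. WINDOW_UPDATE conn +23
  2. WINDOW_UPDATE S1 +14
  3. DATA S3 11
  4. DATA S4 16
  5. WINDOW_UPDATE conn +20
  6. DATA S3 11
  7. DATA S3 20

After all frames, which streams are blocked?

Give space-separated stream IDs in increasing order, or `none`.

Answer: S3

Derivation:
Op 1: conn=46 S1=23 S2=23 S3=23 S4=23 blocked=[]
Op 2: conn=46 S1=37 S2=23 S3=23 S4=23 blocked=[]
Op 3: conn=35 S1=37 S2=23 S3=12 S4=23 blocked=[]
Op 4: conn=19 S1=37 S2=23 S3=12 S4=7 blocked=[]
Op 5: conn=39 S1=37 S2=23 S3=12 S4=7 blocked=[]
Op 6: conn=28 S1=37 S2=23 S3=1 S4=7 blocked=[]
Op 7: conn=8 S1=37 S2=23 S3=-19 S4=7 blocked=[3]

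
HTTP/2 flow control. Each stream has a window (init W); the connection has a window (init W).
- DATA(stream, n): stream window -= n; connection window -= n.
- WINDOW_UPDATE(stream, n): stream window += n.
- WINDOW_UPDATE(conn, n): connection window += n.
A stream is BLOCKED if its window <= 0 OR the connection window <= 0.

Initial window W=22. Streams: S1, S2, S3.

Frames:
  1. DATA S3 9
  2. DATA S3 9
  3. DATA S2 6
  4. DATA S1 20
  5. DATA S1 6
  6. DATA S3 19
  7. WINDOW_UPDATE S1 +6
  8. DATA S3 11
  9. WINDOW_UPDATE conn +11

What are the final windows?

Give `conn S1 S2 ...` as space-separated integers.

Answer: -47 2 16 -26

Derivation:
Op 1: conn=13 S1=22 S2=22 S3=13 blocked=[]
Op 2: conn=4 S1=22 S2=22 S3=4 blocked=[]
Op 3: conn=-2 S1=22 S2=16 S3=4 blocked=[1, 2, 3]
Op 4: conn=-22 S1=2 S2=16 S3=4 blocked=[1, 2, 3]
Op 5: conn=-28 S1=-4 S2=16 S3=4 blocked=[1, 2, 3]
Op 6: conn=-47 S1=-4 S2=16 S3=-15 blocked=[1, 2, 3]
Op 7: conn=-47 S1=2 S2=16 S3=-15 blocked=[1, 2, 3]
Op 8: conn=-58 S1=2 S2=16 S3=-26 blocked=[1, 2, 3]
Op 9: conn=-47 S1=2 S2=16 S3=-26 blocked=[1, 2, 3]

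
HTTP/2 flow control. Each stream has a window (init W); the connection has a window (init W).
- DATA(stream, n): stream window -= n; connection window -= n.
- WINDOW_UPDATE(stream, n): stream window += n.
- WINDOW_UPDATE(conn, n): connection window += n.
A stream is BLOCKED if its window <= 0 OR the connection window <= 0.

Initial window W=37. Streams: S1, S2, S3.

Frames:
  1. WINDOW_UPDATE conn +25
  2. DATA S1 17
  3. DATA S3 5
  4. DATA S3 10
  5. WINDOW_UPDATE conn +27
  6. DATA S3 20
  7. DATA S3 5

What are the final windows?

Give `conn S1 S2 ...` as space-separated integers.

Answer: 32 20 37 -3

Derivation:
Op 1: conn=62 S1=37 S2=37 S3=37 blocked=[]
Op 2: conn=45 S1=20 S2=37 S3=37 blocked=[]
Op 3: conn=40 S1=20 S2=37 S3=32 blocked=[]
Op 4: conn=30 S1=20 S2=37 S3=22 blocked=[]
Op 5: conn=57 S1=20 S2=37 S3=22 blocked=[]
Op 6: conn=37 S1=20 S2=37 S3=2 blocked=[]
Op 7: conn=32 S1=20 S2=37 S3=-3 blocked=[3]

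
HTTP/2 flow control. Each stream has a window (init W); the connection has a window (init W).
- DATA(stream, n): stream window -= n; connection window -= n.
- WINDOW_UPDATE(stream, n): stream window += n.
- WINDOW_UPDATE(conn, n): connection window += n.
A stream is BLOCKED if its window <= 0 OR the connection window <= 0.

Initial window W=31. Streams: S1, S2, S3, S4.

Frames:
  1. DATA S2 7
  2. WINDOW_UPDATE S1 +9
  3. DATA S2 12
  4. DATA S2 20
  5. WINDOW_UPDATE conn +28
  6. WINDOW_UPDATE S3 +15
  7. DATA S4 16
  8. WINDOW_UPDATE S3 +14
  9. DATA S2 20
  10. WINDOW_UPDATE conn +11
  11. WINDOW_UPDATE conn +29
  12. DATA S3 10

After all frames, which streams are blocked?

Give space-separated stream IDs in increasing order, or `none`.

Op 1: conn=24 S1=31 S2=24 S3=31 S4=31 blocked=[]
Op 2: conn=24 S1=40 S2=24 S3=31 S4=31 blocked=[]
Op 3: conn=12 S1=40 S2=12 S3=31 S4=31 blocked=[]
Op 4: conn=-8 S1=40 S2=-8 S3=31 S4=31 blocked=[1, 2, 3, 4]
Op 5: conn=20 S1=40 S2=-8 S3=31 S4=31 blocked=[2]
Op 6: conn=20 S1=40 S2=-8 S3=46 S4=31 blocked=[2]
Op 7: conn=4 S1=40 S2=-8 S3=46 S4=15 blocked=[2]
Op 8: conn=4 S1=40 S2=-8 S3=60 S4=15 blocked=[2]
Op 9: conn=-16 S1=40 S2=-28 S3=60 S4=15 blocked=[1, 2, 3, 4]
Op 10: conn=-5 S1=40 S2=-28 S3=60 S4=15 blocked=[1, 2, 3, 4]
Op 11: conn=24 S1=40 S2=-28 S3=60 S4=15 blocked=[2]
Op 12: conn=14 S1=40 S2=-28 S3=50 S4=15 blocked=[2]

Answer: S2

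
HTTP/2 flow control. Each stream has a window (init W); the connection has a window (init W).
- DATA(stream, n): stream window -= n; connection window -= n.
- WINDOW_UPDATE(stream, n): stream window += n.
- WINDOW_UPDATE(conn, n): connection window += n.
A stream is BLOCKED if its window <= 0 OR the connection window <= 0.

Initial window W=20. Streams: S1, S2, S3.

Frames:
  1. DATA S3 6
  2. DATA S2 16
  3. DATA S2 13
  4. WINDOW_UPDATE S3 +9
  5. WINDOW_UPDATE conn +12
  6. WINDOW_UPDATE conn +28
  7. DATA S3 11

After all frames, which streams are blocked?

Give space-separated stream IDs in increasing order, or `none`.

Op 1: conn=14 S1=20 S2=20 S3=14 blocked=[]
Op 2: conn=-2 S1=20 S2=4 S3=14 blocked=[1, 2, 3]
Op 3: conn=-15 S1=20 S2=-9 S3=14 blocked=[1, 2, 3]
Op 4: conn=-15 S1=20 S2=-9 S3=23 blocked=[1, 2, 3]
Op 5: conn=-3 S1=20 S2=-9 S3=23 blocked=[1, 2, 3]
Op 6: conn=25 S1=20 S2=-9 S3=23 blocked=[2]
Op 7: conn=14 S1=20 S2=-9 S3=12 blocked=[2]

Answer: S2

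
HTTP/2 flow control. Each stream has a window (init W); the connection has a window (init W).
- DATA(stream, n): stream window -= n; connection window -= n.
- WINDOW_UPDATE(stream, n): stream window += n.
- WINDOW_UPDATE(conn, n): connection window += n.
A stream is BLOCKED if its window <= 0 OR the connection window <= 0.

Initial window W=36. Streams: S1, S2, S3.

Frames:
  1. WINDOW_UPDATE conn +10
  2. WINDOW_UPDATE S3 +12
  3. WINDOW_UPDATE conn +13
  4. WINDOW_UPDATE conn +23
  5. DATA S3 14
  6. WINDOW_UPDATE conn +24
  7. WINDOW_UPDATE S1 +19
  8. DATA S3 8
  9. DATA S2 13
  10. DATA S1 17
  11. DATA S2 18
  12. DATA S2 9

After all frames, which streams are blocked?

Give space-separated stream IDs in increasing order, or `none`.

Op 1: conn=46 S1=36 S2=36 S3=36 blocked=[]
Op 2: conn=46 S1=36 S2=36 S3=48 blocked=[]
Op 3: conn=59 S1=36 S2=36 S3=48 blocked=[]
Op 4: conn=82 S1=36 S2=36 S3=48 blocked=[]
Op 5: conn=68 S1=36 S2=36 S3=34 blocked=[]
Op 6: conn=92 S1=36 S2=36 S3=34 blocked=[]
Op 7: conn=92 S1=55 S2=36 S3=34 blocked=[]
Op 8: conn=84 S1=55 S2=36 S3=26 blocked=[]
Op 9: conn=71 S1=55 S2=23 S3=26 blocked=[]
Op 10: conn=54 S1=38 S2=23 S3=26 blocked=[]
Op 11: conn=36 S1=38 S2=5 S3=26 blocked=[]
Op 12: conn=27 S1=38 S2=-4 S3=26 blocked=[2]

Answer: S2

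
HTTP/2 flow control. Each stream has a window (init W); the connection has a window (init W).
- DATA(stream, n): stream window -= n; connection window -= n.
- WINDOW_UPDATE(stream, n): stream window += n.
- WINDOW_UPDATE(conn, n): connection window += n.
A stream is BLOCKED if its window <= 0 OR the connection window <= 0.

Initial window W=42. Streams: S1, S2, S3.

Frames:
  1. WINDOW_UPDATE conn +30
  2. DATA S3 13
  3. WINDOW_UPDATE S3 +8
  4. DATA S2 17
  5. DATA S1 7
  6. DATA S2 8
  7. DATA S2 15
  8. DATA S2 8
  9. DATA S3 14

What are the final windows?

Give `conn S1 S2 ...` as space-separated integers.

Answer: -10 35 -6 23

Derivation:
Op 1: conn=72 S1=42 S2=42 S3=42 blocked=[]
Op 2: conn=59 S1=42 S2=42 S3=29 blocked=[]
Op 3: conn=59 S1=42 S2=42 S3=37 blocked=[]
Op 4: conn=42 S1=42 S2=25 S3=37 blocked=[]
Op 5: conn=35 S1=35 S2=25 S3=37 blocked=[]
Op 6: conn=27 S1=35 S2=17 S3=37 blocked=[]
Op 7: conn=12 S1=35 S2=2 S3=37 blocked=[]
Op 8: conn=4 S1=35 S2=-6 S3=37 blocked=[2]
Op 9: conn=-10 S1=35 S2=-6 S3=23 blocked=[1, 2, 3]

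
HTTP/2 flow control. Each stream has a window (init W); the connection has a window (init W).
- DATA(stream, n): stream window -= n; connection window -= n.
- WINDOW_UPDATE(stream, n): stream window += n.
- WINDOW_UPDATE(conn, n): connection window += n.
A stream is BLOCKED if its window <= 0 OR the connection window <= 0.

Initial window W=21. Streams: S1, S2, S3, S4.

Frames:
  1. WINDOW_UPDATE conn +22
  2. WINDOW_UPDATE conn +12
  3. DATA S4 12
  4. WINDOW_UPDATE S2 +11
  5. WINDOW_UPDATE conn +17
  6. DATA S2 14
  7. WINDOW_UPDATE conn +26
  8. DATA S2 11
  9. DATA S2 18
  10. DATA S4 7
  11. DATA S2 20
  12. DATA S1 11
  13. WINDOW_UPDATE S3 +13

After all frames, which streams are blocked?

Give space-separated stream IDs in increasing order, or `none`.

Op 1: conn=43 S1=21 S2=21 S3=21 S4=21 blocked=[]
Op 2: conn=55 S1=21 S2=21 S3=21 S4=21 blocked=[]
Op 3: conn=43 S1=21 S2=21 S3=21 S4=9 blocked=[]
Op 4: conn=43 S1=21 S2=32 S3=21 S4=9 blocked=[]
Op 5: conn=60 S1=21 S2=32 S3=21 S4=9 blocked=[]
Op 6: conn=46 S1=21 S2=18 S3=21 S4=9 blocked=[]
Op 7: conn=72 S1=21 S2=18 S3=21 S4=9 blocked=[]
Op 8: conn=61 S1=21 S2=7 S3=21 S4=9 blocked=[]
Op 9: conn=43 S1=21 S2=-11 S3=21 S4=9 blocked=[2]
Op 10: conn=36 S1=21 S2=-11 S3=21 S4=2 blocked=[2]
Op 11: conn=16 S1=21 S2=-31 S3=21 S4=2 blocked=[2]
Op 12: conn=5 S1=10 S2=-31 S3=21 S4=2 blocked=[2]
Op 13: conn=5 S1=10 S2=-31 S3=34 S4=2 blocked=[2]

Answer: S2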